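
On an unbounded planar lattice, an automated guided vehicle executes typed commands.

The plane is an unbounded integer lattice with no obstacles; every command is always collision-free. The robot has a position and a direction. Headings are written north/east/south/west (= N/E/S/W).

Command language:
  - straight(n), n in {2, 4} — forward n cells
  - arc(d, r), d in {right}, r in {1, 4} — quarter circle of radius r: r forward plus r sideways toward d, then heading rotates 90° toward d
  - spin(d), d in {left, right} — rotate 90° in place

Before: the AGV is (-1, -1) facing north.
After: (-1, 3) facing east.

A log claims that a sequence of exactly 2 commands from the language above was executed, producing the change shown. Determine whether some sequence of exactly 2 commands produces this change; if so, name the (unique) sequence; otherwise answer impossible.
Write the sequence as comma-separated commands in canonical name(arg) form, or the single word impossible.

straight(4), spin(right)

key: running spin(right) before straight(4) would end elsewhere — order is forced
begin: (-1, -1) facing north
step 1 (straight(4)): (-1, 3) facing north
step 2 (spin(right)): (-1, 3) facing east
no rival 2-sequence matches.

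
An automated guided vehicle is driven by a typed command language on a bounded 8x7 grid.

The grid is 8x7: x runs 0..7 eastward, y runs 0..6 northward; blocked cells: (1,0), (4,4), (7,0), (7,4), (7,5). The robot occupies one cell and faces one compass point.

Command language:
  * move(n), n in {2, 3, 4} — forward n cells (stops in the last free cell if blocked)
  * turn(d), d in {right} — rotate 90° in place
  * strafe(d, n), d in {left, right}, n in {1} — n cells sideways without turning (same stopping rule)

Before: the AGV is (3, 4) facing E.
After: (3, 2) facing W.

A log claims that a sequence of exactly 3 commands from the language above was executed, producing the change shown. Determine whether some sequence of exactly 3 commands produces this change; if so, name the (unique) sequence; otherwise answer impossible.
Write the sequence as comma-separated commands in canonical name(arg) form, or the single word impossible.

key: position moved to (3,2) AND the heading swung to W — translation plus rotation needed
start: (3, 4) facing E
1. turn(right) → (3, 4) facing S
2. move(2) → (3, 2) facing S
3. turn(right) → (3, 2) facing W
uniquely the one of 216 3-step routes that fits.

turn(right), move(2), turn(right)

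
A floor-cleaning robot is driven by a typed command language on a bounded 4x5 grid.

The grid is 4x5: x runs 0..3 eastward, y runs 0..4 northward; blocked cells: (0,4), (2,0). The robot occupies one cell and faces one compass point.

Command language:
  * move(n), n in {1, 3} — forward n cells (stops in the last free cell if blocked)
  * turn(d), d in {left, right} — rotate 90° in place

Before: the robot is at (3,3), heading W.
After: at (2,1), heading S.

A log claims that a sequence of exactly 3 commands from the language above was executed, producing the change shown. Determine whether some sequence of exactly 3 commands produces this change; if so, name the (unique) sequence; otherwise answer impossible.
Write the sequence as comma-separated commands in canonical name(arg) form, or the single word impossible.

move(1), turn(left), move(3)

key: cell and facing (now S) both changed — the 3 commands mix motion and turning
begin: at (3,3), heading W
t=1 move(1) ⇒ at (2,3), heading W
t=2 turn(left) ⇒ at (2,3), heading S
t=3 move(3) ⇒ at (2,1), heading S
no rival 3-sequence matches.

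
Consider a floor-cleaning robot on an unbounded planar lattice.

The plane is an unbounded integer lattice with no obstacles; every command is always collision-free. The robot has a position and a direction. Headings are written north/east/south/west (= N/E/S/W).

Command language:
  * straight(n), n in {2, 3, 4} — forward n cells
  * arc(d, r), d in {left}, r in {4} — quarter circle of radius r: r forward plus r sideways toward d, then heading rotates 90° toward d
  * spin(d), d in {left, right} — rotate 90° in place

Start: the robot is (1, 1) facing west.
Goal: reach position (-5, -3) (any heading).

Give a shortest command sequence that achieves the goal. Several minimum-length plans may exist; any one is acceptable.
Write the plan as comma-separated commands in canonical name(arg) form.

t0: (1, 1) facing west
[1] after straight(2): (-1, 1) facing west
[2] after arc(left, 4): (-5, -3) facing south
shorter routes all fall short; 2 is best.

straight(2), arc(left, 4)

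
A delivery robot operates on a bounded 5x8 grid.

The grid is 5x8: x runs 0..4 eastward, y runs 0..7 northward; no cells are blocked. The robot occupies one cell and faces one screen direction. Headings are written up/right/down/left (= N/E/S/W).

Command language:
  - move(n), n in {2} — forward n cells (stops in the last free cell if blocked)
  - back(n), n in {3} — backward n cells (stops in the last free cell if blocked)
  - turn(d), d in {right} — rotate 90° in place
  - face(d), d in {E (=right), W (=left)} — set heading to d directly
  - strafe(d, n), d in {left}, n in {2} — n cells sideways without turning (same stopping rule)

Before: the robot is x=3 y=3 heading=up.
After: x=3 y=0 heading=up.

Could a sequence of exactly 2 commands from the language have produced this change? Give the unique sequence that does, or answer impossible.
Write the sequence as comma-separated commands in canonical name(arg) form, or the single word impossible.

back(3), back(3)

key: heading stays N — no command in the sequence turns
begin: x=3 y=3 heading=up
1. back(3) → x=3 y=0 heading=up
2. back(3) → x=3 y=0 heading=up
no rival 2-sequence matches.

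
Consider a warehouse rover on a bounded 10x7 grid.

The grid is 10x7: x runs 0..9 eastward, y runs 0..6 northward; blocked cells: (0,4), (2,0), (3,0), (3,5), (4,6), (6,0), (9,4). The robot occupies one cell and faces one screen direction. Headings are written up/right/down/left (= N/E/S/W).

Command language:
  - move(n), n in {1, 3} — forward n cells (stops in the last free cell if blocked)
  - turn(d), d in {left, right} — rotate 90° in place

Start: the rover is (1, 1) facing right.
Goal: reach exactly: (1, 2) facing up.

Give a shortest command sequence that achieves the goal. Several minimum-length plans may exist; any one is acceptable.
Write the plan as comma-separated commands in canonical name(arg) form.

turn(left), move(1)

begin: (1, 1) facing right
step 1 (turn(left)): (1, 1) facing up
step 2 (move(1)): (1, 2) facing up
no 1-step plan works, so 2 is optimal.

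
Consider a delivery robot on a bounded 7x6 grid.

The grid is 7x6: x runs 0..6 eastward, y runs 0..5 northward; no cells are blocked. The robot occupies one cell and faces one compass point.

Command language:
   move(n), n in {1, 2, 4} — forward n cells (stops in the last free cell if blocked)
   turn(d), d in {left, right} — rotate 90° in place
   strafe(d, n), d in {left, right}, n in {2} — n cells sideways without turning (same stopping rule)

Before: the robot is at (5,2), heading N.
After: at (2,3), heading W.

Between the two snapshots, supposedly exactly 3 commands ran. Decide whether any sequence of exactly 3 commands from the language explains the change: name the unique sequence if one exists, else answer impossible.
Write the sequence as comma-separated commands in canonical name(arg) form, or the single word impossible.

impossible

every 3-command combo misses the target.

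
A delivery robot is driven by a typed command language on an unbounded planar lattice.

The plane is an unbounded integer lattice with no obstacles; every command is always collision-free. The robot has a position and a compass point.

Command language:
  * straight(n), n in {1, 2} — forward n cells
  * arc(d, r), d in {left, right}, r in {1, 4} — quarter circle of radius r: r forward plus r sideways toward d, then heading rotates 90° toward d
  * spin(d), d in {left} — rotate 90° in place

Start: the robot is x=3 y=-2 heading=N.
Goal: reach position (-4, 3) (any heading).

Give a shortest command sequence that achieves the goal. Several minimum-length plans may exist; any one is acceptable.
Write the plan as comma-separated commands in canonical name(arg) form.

arc(left, 1), straight(2), arc(right, 4)

from: x=3 y=-2 heading=N
t=1 arc(left, 1) ⇒ x=2 y=-1 heading=W
t=2 straight(2) ⇒ x=0 y=-1 heading=W
t=3 arc(right, 4) ⇒ x=-4 y=3 heading=N
nothing shorter than 3 reaches the goal.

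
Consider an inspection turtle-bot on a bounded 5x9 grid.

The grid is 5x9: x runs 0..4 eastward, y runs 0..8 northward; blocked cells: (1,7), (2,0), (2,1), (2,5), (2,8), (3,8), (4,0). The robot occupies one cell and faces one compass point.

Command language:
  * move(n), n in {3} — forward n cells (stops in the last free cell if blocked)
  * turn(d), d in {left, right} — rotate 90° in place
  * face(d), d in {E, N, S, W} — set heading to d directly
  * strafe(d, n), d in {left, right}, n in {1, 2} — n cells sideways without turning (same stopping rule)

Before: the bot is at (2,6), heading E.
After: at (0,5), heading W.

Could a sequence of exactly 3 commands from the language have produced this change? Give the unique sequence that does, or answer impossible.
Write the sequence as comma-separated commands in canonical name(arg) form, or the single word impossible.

key: move(3) runs into the grid edge before its full distance
begin: at (2,6), heading E
[1] after face(W): at (2,6), heading W
[2] after move(3): at (0,6), heading W
[3] after strafe(left, 1): at (0,5), heading W
no other 3-command option fits: unique.

face(W), move(3), strafe(left, 1)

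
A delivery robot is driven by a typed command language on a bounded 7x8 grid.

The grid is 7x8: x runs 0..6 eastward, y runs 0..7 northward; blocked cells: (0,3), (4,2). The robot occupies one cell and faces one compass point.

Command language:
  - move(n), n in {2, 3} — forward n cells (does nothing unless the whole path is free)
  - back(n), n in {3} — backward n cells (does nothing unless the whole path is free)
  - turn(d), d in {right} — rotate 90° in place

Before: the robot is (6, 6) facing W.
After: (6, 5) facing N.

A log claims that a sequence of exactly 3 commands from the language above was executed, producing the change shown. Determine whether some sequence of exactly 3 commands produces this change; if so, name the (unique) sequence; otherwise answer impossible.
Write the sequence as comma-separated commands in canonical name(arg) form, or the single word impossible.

turn(right), back(3), move(2)

key: order matters: swapping turn(right) and move(2) lands elsewhere
start: (6, 6) facing W
step 1 (turn(right)): (6, 6) facing N
step 2 (back(3)): (6, 3) facing N
step 3 (move(2)): (6, 5) facing N
no other 3-command option fits: unique.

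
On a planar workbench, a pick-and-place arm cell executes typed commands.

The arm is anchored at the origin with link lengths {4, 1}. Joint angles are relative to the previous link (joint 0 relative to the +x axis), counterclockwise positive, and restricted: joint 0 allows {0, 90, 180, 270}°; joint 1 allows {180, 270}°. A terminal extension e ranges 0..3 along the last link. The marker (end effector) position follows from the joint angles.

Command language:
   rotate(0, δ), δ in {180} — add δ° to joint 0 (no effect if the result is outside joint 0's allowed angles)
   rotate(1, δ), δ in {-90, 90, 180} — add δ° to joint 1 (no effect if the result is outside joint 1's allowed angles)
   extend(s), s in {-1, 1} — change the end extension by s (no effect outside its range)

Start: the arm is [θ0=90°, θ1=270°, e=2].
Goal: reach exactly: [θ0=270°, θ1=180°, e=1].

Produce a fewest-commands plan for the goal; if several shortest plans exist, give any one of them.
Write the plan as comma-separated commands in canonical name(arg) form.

extend(-1), rotate(0, 180), rotate(1, -90)

begin: [θ0=90°, θ1=270°, e=2]
t=1 extend(-1) ⇒ [θ0=90°, θ1=270°, e=1]
t=2 rotate(0, 180) ⇒ [θ0=270°, θ1=270°, e=1]
t=3 rotate(1, -90) ⇒ [θ0=270°, θ1=180°, e=1]
no 2-step plan works, so 3 is optimal.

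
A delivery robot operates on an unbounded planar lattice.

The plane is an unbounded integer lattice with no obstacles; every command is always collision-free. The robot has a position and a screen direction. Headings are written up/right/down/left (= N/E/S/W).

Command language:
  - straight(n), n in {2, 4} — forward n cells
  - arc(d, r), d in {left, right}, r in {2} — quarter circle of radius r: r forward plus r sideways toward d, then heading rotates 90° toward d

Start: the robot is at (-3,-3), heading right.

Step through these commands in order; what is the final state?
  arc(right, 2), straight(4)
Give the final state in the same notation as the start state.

at (-1,-9), heading down

initial: at (-3,-3), heading right
[1] after arc(right, 2): at (-1,-5), heading down
[2] after straight(4): at (-1,-9), heading down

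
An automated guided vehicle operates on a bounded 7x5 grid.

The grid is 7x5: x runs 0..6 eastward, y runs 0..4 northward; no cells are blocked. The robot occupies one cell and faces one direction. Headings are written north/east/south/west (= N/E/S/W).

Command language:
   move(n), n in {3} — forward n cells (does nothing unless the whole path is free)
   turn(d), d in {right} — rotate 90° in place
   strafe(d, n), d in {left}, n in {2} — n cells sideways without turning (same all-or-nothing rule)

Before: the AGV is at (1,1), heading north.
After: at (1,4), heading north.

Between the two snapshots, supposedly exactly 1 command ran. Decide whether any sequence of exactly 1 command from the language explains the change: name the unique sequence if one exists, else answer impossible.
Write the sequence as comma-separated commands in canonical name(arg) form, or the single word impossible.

key: heading stays N — the single command does not turn
start: at (1,1), heading north
[1] after move(3): at (1,4), heading north
no rival 1-sequence matches.

move(3)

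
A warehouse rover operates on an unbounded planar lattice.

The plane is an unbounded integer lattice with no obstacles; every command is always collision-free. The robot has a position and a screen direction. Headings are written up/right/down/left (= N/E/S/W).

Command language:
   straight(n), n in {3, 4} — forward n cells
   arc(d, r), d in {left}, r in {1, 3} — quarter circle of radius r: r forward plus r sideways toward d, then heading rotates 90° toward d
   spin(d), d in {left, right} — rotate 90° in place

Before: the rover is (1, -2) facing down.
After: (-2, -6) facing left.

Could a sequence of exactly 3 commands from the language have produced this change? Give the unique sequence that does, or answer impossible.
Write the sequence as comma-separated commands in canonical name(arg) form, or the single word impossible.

straight(4), spin(right), straight(3)

key: order matters: swapping straight(4) and straight(3) lands elsewhere
t0: (1, -2) facing down
[1] after straight(4): (1, -6) facing down
[2] after spin(right): (1, -6) facing left
[3] after straight(3): (-2, -6) facing left
uniquely the one of 216 3-step routes that fits.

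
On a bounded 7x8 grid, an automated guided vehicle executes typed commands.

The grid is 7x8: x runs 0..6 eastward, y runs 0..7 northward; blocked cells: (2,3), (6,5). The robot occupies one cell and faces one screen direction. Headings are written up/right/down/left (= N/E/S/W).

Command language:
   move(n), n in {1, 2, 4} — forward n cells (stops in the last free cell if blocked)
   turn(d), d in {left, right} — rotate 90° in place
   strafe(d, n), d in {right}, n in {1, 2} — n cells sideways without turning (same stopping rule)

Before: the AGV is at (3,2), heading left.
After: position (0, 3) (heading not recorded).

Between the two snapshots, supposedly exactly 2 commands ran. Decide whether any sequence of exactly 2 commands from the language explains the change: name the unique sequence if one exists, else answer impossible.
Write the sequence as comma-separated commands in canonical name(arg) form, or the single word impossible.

key: running strafe(right, 1) before move(4) would end elsewhere — order is forced
t0: at (3,2), heading left
step 1 (move(4)): at (0,2), heading left
step 2 (strafe(right, 1)): at (0,3), heading left
uniquely the one of 49 2-step routes that fits.

move(4), strafe(right, 1)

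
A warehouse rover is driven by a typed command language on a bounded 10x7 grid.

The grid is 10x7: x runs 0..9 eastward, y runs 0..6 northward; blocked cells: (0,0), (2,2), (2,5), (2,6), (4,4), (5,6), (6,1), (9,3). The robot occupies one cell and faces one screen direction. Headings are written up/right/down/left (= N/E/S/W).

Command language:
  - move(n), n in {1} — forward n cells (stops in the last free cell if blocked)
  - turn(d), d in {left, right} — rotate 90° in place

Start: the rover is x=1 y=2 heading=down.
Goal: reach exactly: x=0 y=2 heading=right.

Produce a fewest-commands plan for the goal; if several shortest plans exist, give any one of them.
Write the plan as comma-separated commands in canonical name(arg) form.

turn(right), move(1), turn(right), turn(right)

initial: x=1 y=2 heading=down
t=1 turn(right) ⇒ x=1 y=2 heading=left
t=2 move(1) ⇒ x=0 y=2 heading=left
t=3 turn(right) ⇒ x=0 y=2 heading=up
t=4 turn(right) ⇒ x=0 y=2 heading=right
shorter routes all fall short; 4 is best.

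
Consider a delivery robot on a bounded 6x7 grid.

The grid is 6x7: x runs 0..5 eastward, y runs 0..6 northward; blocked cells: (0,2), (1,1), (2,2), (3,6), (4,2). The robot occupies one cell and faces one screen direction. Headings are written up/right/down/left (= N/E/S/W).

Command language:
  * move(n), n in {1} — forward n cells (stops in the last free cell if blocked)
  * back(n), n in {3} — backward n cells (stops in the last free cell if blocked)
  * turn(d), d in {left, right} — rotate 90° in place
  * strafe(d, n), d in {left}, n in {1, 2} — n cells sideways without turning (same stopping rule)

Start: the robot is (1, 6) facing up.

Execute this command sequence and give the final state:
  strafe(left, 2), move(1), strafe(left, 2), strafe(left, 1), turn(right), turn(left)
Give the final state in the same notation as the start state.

(0, 6) facing up

from: (1, 6) facing up
step 1 (strafe(left, 2)): (0, 6) facing up
step 2 (move(1)): (0, 6) facing up
step 3 (strafe(left, 2)): (0, 6) facing up
step 4 (strafe(left, 1)): (0, 6) facing up
step 5 (turn(right)): (0, 6) facing right
step 6 (turn(left)): (0, 6) facing up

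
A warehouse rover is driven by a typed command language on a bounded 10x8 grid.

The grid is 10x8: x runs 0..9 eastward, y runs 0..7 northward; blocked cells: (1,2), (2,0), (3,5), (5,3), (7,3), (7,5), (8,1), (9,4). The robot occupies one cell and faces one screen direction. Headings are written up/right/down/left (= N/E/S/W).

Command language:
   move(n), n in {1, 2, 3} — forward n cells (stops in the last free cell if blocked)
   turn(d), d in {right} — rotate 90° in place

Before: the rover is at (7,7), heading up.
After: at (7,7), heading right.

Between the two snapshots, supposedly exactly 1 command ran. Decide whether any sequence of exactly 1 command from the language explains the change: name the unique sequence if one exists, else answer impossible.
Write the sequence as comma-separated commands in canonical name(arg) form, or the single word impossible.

key: (7,7) unchanged — the single command moves nothing
from: at (7,7), heading up
1. turn(right) → at (7,7), heading right
no other 1-command option fits: unique.

turn(right)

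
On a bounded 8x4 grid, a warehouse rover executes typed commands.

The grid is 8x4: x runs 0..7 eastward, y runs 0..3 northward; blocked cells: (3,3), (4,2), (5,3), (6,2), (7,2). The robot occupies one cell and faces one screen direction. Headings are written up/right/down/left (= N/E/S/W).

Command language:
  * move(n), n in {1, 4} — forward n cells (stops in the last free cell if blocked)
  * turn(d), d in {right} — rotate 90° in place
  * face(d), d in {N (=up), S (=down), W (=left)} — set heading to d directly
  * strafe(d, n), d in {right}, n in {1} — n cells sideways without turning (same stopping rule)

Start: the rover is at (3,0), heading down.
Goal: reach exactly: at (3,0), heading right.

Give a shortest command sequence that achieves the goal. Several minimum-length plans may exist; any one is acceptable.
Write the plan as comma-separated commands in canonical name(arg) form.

face(N), turn(right)

t0: at (3,0), heading down
t=1 face(N) ⇒ at (3,0), heading up
t=2 turn(right) ⇒ at (3,0), heading right
nothing shorter than 2 reaches the goal.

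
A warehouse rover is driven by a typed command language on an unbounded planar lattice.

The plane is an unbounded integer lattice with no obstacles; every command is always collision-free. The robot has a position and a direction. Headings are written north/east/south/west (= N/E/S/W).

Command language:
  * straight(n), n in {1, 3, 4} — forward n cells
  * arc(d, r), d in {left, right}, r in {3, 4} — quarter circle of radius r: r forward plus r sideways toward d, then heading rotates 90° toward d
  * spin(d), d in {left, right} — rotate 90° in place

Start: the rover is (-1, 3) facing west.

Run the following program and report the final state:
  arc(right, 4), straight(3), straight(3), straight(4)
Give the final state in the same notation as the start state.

(-5, 17) facing north

from: (-1, 3) facing west
t=1 arc(right, 4) ⇒ (-5, 7) facing north
t=2 straight(3) ⇒ (-5, 10) facing north
t=3 straight(3) ⇒ (-5, 13) facing north
t=4 straight(4) ⇒ (-5, 17) facing north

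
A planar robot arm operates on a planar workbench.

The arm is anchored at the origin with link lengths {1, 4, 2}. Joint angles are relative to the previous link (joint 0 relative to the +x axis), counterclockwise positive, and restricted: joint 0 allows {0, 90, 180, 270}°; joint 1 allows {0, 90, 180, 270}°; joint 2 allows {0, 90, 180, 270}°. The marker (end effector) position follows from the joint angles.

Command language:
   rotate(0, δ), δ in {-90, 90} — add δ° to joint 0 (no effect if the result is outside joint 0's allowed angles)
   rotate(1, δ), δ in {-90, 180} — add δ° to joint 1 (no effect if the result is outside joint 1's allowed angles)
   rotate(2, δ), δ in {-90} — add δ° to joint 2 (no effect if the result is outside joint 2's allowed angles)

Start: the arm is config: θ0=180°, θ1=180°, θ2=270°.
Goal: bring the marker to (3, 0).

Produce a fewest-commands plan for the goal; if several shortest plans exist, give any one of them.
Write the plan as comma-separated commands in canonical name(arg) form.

rotate(0, 90), rotate(0, 90), rotate(2, -90), rotate(1, 180)

begin: config: θ0=180°, θ1=180°, θ2=270°
t=1 rotate(0, 90) ⇒ config: θ0=270°, θ1=180°, θ2=270°
t=2 rotate(0, 90) ⇒ config: θ0=0°, θ1=180°, θ2=270°
t=3 rotate(2, -90) ⇒ config: θ0=0°, θ1=180°, θ2=180°
t=4 rotate(1, 180) ⇒ config: θ0=0°, θ1=0°, θ2=180°
nothing shorter than 4 reaches the goal.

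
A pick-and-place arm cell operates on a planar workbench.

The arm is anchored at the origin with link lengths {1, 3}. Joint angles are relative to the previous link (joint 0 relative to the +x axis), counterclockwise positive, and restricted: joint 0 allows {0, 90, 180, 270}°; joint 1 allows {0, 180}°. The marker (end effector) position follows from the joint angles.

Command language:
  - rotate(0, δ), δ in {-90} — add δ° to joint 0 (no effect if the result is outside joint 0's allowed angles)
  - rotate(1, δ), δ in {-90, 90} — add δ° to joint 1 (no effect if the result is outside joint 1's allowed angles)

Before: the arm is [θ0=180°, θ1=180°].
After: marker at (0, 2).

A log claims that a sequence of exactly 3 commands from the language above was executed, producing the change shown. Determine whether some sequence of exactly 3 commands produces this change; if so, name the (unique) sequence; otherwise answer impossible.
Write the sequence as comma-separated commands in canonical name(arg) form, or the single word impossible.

start: [θ0=180°, θ1=180°]
step 1 (rotate(0, -90)): [θ0=90°, θ1=180°]
step 2 (rotate(0, -90)): [θ0=0°, θ1=180°]
step 3 (rotate(0, -90)): [θ0=270°, θ1=180°]
no other 3-command option fits: unique.

rotate(0, -90), rotate(0, -90), rotate(0, -90)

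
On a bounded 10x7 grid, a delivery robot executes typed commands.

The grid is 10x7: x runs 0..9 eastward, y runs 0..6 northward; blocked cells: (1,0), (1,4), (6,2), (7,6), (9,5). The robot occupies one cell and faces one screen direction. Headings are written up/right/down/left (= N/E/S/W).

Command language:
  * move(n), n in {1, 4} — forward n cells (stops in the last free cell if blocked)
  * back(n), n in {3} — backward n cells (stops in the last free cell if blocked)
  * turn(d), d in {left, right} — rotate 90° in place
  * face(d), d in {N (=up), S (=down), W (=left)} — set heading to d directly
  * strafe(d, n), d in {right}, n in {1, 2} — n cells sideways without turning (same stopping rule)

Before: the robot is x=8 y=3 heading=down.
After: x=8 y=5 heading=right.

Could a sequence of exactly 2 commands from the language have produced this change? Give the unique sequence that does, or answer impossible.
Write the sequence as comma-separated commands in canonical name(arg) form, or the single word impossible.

checked all 2-command options: none fits.

impossible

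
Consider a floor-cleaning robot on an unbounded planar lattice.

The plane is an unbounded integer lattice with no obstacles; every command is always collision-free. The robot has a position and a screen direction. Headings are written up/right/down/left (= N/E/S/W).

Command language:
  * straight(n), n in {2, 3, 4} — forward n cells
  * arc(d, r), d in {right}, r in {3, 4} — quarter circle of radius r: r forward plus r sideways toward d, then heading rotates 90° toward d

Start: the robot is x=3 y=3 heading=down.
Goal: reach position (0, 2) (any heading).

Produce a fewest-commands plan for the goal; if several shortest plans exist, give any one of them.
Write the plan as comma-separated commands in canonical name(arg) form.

begin: x=3 y=3 heading=down
[1] after straight(4): x=3 y=-1 heading=down
[2] after arc(right, 4): x=-1 y=-5 heading=left
[3] after arc(right, 3): x=-4 y=-2 heading=up
[4] after arc(right, 4): x=0 y=2 heading=right
no 3-step plan works, so 4 is optimal.

straight(4), arc(right, 4), arc(right, 3), arc(right, 4)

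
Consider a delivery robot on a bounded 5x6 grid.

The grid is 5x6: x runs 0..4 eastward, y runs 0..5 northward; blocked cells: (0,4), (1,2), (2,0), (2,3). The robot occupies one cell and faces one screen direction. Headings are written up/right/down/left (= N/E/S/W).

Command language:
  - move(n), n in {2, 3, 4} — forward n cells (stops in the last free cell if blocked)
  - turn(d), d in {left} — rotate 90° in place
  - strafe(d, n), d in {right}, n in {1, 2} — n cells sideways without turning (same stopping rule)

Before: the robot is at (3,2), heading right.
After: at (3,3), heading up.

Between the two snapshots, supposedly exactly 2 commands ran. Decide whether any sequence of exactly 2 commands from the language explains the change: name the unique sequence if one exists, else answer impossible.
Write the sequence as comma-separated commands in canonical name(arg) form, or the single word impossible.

all 36 sequences checked — none match.

impossible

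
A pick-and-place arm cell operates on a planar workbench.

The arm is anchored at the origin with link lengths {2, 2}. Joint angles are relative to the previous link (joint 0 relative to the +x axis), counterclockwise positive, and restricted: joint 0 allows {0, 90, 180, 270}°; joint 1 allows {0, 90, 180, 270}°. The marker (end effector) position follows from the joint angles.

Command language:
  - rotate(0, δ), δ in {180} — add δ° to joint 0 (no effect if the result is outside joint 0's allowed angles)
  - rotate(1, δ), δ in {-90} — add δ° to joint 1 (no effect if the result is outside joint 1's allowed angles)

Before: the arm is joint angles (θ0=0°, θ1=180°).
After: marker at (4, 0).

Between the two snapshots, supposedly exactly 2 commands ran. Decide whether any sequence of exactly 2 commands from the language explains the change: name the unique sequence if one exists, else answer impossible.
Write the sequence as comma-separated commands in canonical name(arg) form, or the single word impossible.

rotate(1, -90), rotate(1, -90)

begin: joint angles (θ0=0°, θ1=180°)
1. rotate(1, -90) → joint angles (θ0=0°, θ1=90°)
2. rotate(1, -90) → joint angles (θ0=0°, θ1=0°)
uniquely the one of 4 2-step routes that fits.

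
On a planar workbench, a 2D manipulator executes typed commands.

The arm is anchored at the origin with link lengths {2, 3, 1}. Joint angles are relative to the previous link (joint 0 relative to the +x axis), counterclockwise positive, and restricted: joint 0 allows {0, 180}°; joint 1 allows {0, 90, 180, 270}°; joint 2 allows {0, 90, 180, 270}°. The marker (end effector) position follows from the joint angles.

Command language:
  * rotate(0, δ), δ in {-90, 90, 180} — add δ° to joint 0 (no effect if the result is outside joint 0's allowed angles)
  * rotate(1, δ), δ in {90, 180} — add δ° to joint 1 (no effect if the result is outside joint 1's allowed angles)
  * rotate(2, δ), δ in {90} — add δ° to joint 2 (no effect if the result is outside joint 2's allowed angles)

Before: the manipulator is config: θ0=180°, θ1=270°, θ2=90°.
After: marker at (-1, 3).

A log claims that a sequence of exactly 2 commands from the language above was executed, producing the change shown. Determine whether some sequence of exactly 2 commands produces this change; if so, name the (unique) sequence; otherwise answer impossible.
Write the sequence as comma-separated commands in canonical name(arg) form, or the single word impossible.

t0: config: θ0=180°, θ1=270°, θ2=90°
1. rotate(2, 90) → config: θ0=180°, θ1=270°, θ2=180°
2. rotate(2, 90) → config: θ0=180°, θ1=270°, θ2=270°
uniquely the one of 36 2-step routes that fits.

rotate(2, 90), rotate(2, 90)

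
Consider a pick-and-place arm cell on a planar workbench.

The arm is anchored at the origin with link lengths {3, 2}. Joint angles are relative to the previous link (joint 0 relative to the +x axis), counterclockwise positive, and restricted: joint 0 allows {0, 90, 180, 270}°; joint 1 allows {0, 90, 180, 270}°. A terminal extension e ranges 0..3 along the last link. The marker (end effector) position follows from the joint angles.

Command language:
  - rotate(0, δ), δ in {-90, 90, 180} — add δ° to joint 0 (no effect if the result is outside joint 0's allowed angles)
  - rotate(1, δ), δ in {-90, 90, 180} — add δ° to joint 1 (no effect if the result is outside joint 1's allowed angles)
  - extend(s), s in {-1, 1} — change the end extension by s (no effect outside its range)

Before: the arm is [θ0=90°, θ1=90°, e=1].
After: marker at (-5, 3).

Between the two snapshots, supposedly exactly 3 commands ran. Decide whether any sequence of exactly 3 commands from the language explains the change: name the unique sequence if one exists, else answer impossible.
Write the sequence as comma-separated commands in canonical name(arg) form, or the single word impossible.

extend(1), extend(1), extend(1)

start: [θ0=90°, θ1=90°, e=1]
[1] after extend(1): [θ0=90°, θ1=90°, e=2]
[2] after extend(1): [θ0=90°, θ1=90°, e=3]
[3] after extend(1): [θ0=90°, θ1=90°, e=3]
no other 3-command option fits: unique.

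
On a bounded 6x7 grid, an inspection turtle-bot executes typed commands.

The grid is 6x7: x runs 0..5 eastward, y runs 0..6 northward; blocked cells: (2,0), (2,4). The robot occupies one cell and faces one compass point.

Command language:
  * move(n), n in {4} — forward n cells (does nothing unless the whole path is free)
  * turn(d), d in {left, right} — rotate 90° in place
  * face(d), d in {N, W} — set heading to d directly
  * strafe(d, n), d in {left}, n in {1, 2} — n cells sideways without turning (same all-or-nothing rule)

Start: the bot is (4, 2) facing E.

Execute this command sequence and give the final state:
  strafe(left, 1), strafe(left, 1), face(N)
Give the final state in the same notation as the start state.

(4, 4) facing N

initial: (4, 2) facing E
[1] after strafe(left, 1): (4, 3) facing E
[2] after strafe(left, 1): (4, 4) facing E
[3] after face(N): (4, 4) facing N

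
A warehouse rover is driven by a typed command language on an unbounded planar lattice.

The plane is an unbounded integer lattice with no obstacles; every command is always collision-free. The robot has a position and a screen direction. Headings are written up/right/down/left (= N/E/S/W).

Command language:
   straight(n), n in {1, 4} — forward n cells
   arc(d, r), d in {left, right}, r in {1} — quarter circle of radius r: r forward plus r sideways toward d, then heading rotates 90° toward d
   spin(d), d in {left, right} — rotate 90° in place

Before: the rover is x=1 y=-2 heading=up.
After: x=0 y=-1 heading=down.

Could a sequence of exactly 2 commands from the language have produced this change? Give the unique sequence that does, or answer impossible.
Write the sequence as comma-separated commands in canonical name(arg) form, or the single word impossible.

arc(left, 1), spin(left)

key: running spin(left) before arc(left, 1) would end elsewhere — order is forced
begin: x=1 y=-2 heading=up
[1] after arc(left, 1): x=0 y=-1 heading=left
[2] after spin(left): x=0 y=-1 heading=down
no rival 2-sequence matches.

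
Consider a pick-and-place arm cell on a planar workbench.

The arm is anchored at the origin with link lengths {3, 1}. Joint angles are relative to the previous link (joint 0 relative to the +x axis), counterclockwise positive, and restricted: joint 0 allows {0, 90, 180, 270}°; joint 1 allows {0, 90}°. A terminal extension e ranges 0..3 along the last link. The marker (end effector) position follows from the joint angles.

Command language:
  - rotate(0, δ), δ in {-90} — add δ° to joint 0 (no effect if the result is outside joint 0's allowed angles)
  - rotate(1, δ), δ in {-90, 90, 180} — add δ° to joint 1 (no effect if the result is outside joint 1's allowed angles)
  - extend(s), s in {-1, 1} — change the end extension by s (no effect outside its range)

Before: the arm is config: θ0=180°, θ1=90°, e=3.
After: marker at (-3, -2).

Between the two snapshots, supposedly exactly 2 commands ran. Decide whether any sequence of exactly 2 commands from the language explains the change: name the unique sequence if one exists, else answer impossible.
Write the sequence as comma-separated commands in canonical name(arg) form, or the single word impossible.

extend(-1), extend(-1)

from: config: θ0=180°, θ1=90°, e=3
1. extend(-1) → config: θ0=180°, θ1=90°, e=2
2. extend(-1) → config: θ0=180°, θ1=90°, e=1
no rival 2-sequence matches.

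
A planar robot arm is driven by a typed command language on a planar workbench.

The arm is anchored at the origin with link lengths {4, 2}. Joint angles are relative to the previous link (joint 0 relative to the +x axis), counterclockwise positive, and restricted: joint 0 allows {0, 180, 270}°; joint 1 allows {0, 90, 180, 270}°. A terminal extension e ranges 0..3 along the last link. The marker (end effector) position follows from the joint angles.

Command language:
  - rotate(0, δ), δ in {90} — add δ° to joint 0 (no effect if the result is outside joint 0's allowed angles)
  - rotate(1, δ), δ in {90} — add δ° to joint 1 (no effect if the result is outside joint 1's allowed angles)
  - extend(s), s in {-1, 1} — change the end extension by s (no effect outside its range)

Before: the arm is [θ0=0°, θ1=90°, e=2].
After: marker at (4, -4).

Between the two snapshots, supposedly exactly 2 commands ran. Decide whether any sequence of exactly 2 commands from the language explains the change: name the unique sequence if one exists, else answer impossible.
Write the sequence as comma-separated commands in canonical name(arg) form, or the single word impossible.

from: [θ0=0°, θ1=90°, e=2]
1. rotate(1, 90) → [θ0=0°, θ1=180°, e=2]
2. rotate(1, 90) → [θ0=0°, θ1=270°, e=2]
uniquely the one of 16 2-step routes that fits.

rotate(1, 90), rotate(1, 90)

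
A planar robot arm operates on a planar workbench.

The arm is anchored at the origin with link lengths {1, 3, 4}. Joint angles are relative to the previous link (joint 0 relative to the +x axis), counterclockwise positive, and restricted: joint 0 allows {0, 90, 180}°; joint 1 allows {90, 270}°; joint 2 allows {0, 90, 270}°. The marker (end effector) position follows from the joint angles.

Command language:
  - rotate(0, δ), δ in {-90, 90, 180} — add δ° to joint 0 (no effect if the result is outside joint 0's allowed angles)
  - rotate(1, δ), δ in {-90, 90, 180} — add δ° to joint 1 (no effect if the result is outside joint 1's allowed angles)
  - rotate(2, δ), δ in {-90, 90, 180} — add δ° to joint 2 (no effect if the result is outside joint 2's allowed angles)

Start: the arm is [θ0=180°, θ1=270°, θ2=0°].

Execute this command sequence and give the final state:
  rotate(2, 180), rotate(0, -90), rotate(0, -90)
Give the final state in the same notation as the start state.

[θ0=0°, θ1=270°, θ2=0°]

from: [θ0=180°, θ1=270°, θ2=0°]
step 1 (rotate(2, 180)): [θ0=180°, θ1=270°, θ2=0°]
step 2 (rotate(0, -90)): [θ0=90°, θ1=270°, θ2=0°]
step 3 (rotate(0, -90)): [θ0=0°, θ1=270°, θ2=0°]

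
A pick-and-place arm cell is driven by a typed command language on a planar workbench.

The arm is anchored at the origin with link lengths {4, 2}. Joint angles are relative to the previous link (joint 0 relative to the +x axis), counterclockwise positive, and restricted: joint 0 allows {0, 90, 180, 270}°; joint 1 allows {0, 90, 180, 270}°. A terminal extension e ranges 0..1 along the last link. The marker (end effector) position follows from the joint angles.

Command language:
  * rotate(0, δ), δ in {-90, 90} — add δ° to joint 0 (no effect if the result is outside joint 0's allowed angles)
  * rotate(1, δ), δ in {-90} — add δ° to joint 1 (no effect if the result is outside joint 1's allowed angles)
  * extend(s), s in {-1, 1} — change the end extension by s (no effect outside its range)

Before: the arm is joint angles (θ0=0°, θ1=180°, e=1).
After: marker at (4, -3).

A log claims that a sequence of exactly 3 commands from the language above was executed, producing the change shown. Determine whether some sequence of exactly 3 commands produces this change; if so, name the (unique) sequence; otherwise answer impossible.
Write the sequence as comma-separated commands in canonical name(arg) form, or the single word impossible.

rotate(1, -90), rotate(1, -90), rotate(1, -90)

t0: joint angles (θ0=0°, θ1=180°, e=1)
1. rotate(1, -90) → joint angles (θ0=0°, θ1=90°, e=1)
2. rotate(1, -90) → joint angles (θ0=0°, θ1=0°, e=1)
3. rotate(1, -90) → joint angles (θ0=0°, θ1=270°, e=1)
no other 3-command option fits: unique.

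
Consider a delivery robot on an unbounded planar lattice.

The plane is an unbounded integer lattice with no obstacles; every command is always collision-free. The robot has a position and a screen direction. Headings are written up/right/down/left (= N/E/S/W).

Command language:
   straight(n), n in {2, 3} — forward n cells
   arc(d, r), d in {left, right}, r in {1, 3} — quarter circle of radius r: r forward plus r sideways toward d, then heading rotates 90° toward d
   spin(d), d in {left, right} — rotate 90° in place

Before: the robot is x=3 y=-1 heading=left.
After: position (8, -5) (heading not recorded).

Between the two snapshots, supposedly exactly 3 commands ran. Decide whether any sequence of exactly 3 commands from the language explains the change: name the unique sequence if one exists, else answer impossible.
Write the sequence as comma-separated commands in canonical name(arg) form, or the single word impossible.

key: running straight(3) before arc(left, 1) would end elsewhere — order is forced
initial: x=3 y=-1 heading=left
1. arc(left, 1) → x=2 y=-2 heading=down
2. arc(left, 3) → x=5 y=-5 heading=right
3. straight(3) → x=8 y=-5 heading=right
no rival 3-sequence matches.

arc(left, 1), arc(left, 3), straight(3)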